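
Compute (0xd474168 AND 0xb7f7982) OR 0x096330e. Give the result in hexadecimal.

0xd474168 AND 0xb7f7982 = 0x9474100.
Then OR with 0x096330e.

0x9d7730e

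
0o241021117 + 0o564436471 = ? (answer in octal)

Add column by column in base 8, right to left:
  7+1 = 0 carry 1
  1+7+1 = 1 carry 1
  1+4+1 = 6
  1+6 = 7
  2+3 = 5
  0+4 = 4
  1+4 = 5
  4+6 = 2 carry 1
  2+5+1 = 0 carry 1
  final carry 1

0o1025457610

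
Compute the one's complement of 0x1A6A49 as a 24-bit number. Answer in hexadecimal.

0xE595B6

Each hex digit d becomes F−d:
  1→E, A→5, 6→9, A→5, 4→B, 9→6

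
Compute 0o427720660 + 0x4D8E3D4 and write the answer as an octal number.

0x4D8E3D4 = 0o466161724 in octal.
Add column by column in base 8, right to left:
  0+4 = 4
  6+2 = 0 carry 1
  6+7+1 = 6 carry 1
  0+1+1 = 2
  2+6 = 0 carry 1
  7+1+1 = 1 carry 1
  7+6+1 = 6 carry 1
  2+6+1 = 1 carry 1
  4+4+1 = 1 carry 1
  final carry 1

0o1116102604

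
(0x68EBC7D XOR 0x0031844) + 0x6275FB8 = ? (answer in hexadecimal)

0xCB503F1

First 0x68EBC7D XOR 0x0031844 = 0x68DA439.
Add column by column in base 16, right to left:
  9+8 = 1 carry 1
  3+B+1 = F
  4+F = 3 carry 1
  A+5+1 = 0 carry 1
  D+7+1 = 5 carry 1
  8+2+1 = B
  6+6 = C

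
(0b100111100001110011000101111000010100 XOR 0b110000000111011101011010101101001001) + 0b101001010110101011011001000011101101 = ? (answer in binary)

First 0b100111100001110011000101111000010100 XOR 0b110000000111011101011010101101001001 = 0b010111100110101110011111010101011101.
Add column by column in base 2, right to left:
  1+1 = 0 carry 1
  0+0+1 = 1
  1+1 = 0 carry 1
  1+1+1 = 1 carry 1
  1+0+1 = 0 carry 1
  0+1+1 = 0 carry 1
  1+1+1 = 1 carry 1
  0+1+1 = 0 carry 1
  1+0+1 = 0 carry 1
  0+0+1 = 1
  1+0 = 1
  0+0 = 0
  1+1 = 0 carry 1
  1+0+1 = 0 carry 1
  1+0+1 = 0 carry 1
  1+1+1 = 1 carry 1
  1+1+1 = 1 carry 1
  0+0+1 = 1
  0+1 = 1
  1+1 = 0 carry 1
  1+0+1 = 0 carry 1
  1+1+1 = 1 carry 1
  0+0+1 = 1
  1+1 = 0 carry 1
  0+0+1 = 1
  1+1 = 0 carry 1
  1+1+1 = 1 carry 1
  0+0+1 = 1
  0+1 = 1
  1+0 = 1
  1+1 = 0 carry 1
  1+0+1 = 0 carry 1
  1+0+1 = 0 carry 1
  0+1+1 = 0 carry 1
  1+0+1 = 0 carry 1
  0+1+1 = 0 carry 1
  final carry 1

0b1000000111101011001111000011001001010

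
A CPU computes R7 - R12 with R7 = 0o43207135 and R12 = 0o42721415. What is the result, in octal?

0o265520

Subtract column by column in base 8:
  5-5 → 0
  3-1 → 2
  1-4 → 5 (borrow)
  7-1-1 → 5
  0-2 → 6 (borrow)
  2-7-1 → 2 (borrow)
  3-2-1 → 0
  4-4 → 0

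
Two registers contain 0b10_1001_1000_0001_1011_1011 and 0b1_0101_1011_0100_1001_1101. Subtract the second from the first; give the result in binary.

Subtract column by column in base 2:
  1-1 → 0
  1-0 → 1
  0-1 → 1 (borrow)
  1-1-1 → 1 (borrow)
  1-1-1 → 1 (borrow)
  1-0-1 → 0
  0-0 → 0
  1-1 → 0
  1-0 → 1
  0-0 → 0
  0-1 → 1 (borrow)
  0-0-1 → 1 (borrow)
  0-1-1 → 0 (borrow)
  0-1-1 → 0 (borrow)
  0-0-1 → 1 (borrow)
  1-1-1 → 1 (borrow)
  1-1-1 → 1 (borrow)
  0-0-1 → 1 (borrow)
  0-1-1 → 0 (borrow)
  1-0-1 → 0
  0-1 → 1 (borrow)
  1-0-1 → 0

0b100111100110100011110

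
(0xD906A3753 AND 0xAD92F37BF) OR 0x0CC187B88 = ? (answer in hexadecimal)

0xD906A3753 AND 0xAD92F37BF = 0x8902A3713.
Then OR with 0x0CC187B88.

0x8DC3A7F9B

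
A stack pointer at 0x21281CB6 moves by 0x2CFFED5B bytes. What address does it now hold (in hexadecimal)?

0x4E280A11

Add column by column in base 16, right to left:
  6+B = 1 carry 1
  B+5+1 = 1 carry 1
  C+D+1 = A carry 1
  1+E+1 = 0 carry 1
  8+F+1 = 8 carry 1
  2+F+1 = 2 carry 1
  1+C+1 = E
  2+2 = 4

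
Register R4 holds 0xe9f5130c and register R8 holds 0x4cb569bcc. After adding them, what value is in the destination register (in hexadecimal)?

Add column by column in base 16, right to left:
  c+c = 8 carry 1
  0+c+1 = d
  3+b = e
  1+9 = a
  5+6 = b
  f+5 = 4 carry 1
  9+b+1 = 5 carry 1
  e+c+1 = b carry 1
  0+4+1 = 5

0x5b54baed8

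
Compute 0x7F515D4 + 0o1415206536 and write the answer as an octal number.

0x7F515D4 = 0o775212724 in octal.
Add column by column in base 8, right to left:
  4+6 = 2 carry 1
  2+3+1 = 6
  7+5 = 4 carry 1
  2+6+1 = 1 carry 1
  1+0+1 = 2
  2+2 = 4
  5+5 = 2 carry 1
  7+1+1 = 1 carry 1
  7+4+1 = 4 carry 1
  0+1+1 = 2

0o2412421462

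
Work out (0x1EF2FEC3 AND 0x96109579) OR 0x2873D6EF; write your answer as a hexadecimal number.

0x1EF2FEC3 AND 0x96109579 = 0x16109441.
Then OR with 0x2873D6EF.

0x3E73D6EF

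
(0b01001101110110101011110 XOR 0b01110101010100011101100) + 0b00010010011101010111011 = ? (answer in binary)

0b1001011000000001101101

First 0b01001101110110101011110 XOR 0b01110101010100011101100 = 0b00111000100010110110010.
Add column by column in base 2, right to left:
  0+1 = 1
  1+1 = 0 carry 1
  0+0+1 = 1
  0+1 = 1
  1+1 = 0 carry 1
  1+1+1 = 1 carry 1
  0+0+1 = 1
  1+1 = 0 carry 1
  1+0+1 = 0 carry 1
  0+1+1 = 0 carry 1
  1+0+1 = 0 carry 1
  0+1+1 = 0 carry 1
  0+1+1 = 0 carry 1
  0+1+1 = 0 carry 1
  1+0+1 = 0 carry 1
  0+0+1 = 1
  0+1 = 1
  0+0 = 0
  1+0 = 1
  1+1 = 0 carry 1
  1+0+1 = 0 carry 1
  final carry 1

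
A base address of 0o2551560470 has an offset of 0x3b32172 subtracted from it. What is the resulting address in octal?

0x3b32172 = 0o354620562 in octal.
Subtract column by column in base 8:
  0-2 → 6 (borrow)
  7-6-1 → 0
  4-5 → 7 (borrow)
  0-0-1 → 7 (borrow)
  6-2-1 → 3
  5-6 → 7 (borrow)
  1-4-1 → 4 (borrow)
  5-5-1 → 7 (borrow)
  5-3-1 → 1
  2-0 → 2

0o2174737706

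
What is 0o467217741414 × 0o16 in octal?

Multiply each base-8 digit by 14, carrying:
  4×14 = 56 → write 0 carry 7
  1×14+7 = 21 → write 5 carry 2
  4×14+2 = 58 → write 2 carry 7
  1×14+7 = 21 → write 5 carry 2
  4×14+2 = 58 → write 2 carry 7
  7×14+7 = 105 → write 1 carry 13
  7×14+13 = 111 → write 7 carry 13
  1×14+13 = 27 → write 3 carry 3
  2×14+3 = 31 → write 7 carry 3
  7×14+3 = 101 → write 5 carry 12
  6×14+12 = 96 → write 0 carry 12
  4×14+12 = 68 → write 4 carry 8
  remaining carry: 10

0o10405737125250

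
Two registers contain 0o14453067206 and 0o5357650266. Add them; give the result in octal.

0o22032737474

Add column by column in base 8, right to left:
  6+6 = 4 carry 1
  0+6+1 = 7
  2+2 = 4
  7+0 = 7
  6+5 = 3 carry 1
  0+6+1 = 7
  3+7 = 2 carry 1
  5+5+1 = 3 carry 1
  4+3+1 = 0 carry 1
  4+5+1 = 2 carry 1
  1+0+1 = 2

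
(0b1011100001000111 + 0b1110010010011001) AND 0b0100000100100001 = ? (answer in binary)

0b100000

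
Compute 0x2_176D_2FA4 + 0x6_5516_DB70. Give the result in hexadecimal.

Add column by column in base 16, right to left:
  4+0 = 4
  A+7 = 1 carry 1
  F+B+1 = B carry 1
  2+D+1 = 0 carry 1
  D+6+1 = 4 carry 1
  6+1+1 = 8
  7+5 = C
  1+5 = 6
  2+6 = 8

0x86C840B14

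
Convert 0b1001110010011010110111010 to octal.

0o116232672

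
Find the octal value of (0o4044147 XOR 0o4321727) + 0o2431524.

0o3017404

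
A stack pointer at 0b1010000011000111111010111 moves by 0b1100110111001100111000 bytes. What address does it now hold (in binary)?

Add column by column in base 2, right to left:
  1+0 = 1
  1+0 = 1
  1+0 = 1
  0+1 = 1
  1+1 = 0 carry 1
  0+1+1 = 0 carry 1
  1+0+1 = 0 carry 1
  1+0+1 = 0 carry 1
  1+1+1 = 1 carry 1
  1+1+1 = 1 carry 1
  1+0+1 = 0 carry 1
  1+0+1 = 0 carry 1
  0+1+1 = 0 carry 1
  0+1+1 = 0 carry 1
  0+1+1 = 0 carry 1
  1+0+1 = 0 carry 1
  1+1+1 = 1 carry 1
  0+1+1 = 0 carry 1
  0+0+1 = 1
  0+0 = 0
  0+1 = 1
  0+1 = 1
  1+0 = 1
  0+0 = 0
  1+0 = 1

0b1011101010000001100001111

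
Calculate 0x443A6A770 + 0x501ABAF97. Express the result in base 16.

0x945525707

Add column by column in base 16, right to left:
  0+7 = 7
  7+9 = 0 carry 1
  7+F+1 = 7 carry 1
  A+A+1 = 5 carry 1
  6+B+1 = 2 carry 1
  A+A+1 = 5 carry 1
  3+1+1 = 5
  4+0 = 4
  4+5 = 9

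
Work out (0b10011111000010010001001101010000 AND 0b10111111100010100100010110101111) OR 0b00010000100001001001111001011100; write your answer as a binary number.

0b10011111100011001001111101011100

0b10011111000010010001001101010000 AND 0b10111111100010100100010110101111 = 0b10011111000010000000000100000000.
Then OR with 0b00010000100001001001111001011100.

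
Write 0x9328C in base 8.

0o2231214

Expand each hex digit to 4 bits: 9=1001 3=0011 2=0010 8=1000 C=1100.
Group the bits in threes: 010 010 011 001 010 001 100 → 2231214.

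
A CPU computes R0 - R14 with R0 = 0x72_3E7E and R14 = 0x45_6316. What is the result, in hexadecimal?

Subtract column by column in base 16:
  E-6 → 8
  7-1 → 6
  E-3 → B
  3-6 → D (borrow)
  2-5-1 → C (borrow)
  7-4-1 → 2

0x2CDB68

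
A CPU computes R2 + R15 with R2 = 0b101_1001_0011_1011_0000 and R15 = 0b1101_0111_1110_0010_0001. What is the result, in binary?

Add column by column in base 2, right to left:
  0+1 = 1
  0+0 = 0
  0+0 = 0
  0+0 = 0
  1+0 = 1
  1+1 = 0 carry 1
  0+0+1 = 1
  1+0 = 1
  1+0 = 1
  1+1 = 0 carry 1
  0+1+1 = 0 carry 1
  0+1+1 = 0 carry 1
  1+1+1 = 1 carry 1
  0+1+1 = 0 carry 1
  0+1+1 = 0 carry 1
  1+0+1 = 0 carry 1
  1+1+1 = 1 carry 1
  0+0+1 = 1
  1+1 = 0 carry 1
  0+1+1 = 0 carry 1
  final carry 1

0b100110001000111010001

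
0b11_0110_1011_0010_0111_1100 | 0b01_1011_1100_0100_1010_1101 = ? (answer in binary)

0b1111111111011011111101

OR bit by bit (1 where either bit is 1):
  1101101011001001111100
| 0110111100010010101101
= 1111111111011011111101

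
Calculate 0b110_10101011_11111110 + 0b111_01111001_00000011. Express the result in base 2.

0b11100010010100000001

Add column by column in base 2, right to left:
  0+1 = 1
  1+1 = 0 carry 1
  1+0+1 = 0 carry 1
  1+0+1 = 0 carry 1
  1+0+1 = 0 carry 1
  1+0+1 = 0 carry 1
  1+0+1 = 0 carry 1
  1+0+1 = 0 carry 1
  1+1+1 = 1 carry 1
  1+0+1 = 0 carry 1
  0+0+1 = 1
  1+1 = 0 carry 1
  0+1+1 = 0 carry 1
  1+1+1 = 1 carry 1
  0+1+1 = 0 carry 1
  1+0+1 = 0 carry 1
  0+1+1 = 0 carry 1
  1+1+1 = 1 carry 1
  1+1+1 = 1 carry 1
  final carry 1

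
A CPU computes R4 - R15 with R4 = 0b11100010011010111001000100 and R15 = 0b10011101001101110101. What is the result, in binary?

Subtract column by column in base 2:
  0-1 → 1 (borrow)
  0-0-1 → 1 (borrow)
  1-1-1 → 1 (borrow)
  0-0-1 → 1 (borrow)
  0-1-1 → 0 (borrow)
  0-1-1 → 0 (borrow)
  1-1-1 → 1 (borrow)
  0-0-1 → 1 (borrow)
  0-1-1 → 0 (borrow)
  1-1-1 → 1 (borrow)
  1-0-1 → 0
  1-0 → 1
  0-1 → 1 (borrow)
  1-0-1 → 0
  0-1 → 1 (borrow)
  1-1-1 → 1 (borrow)
  1-1-1 → 1 (borrow)
  0-0-1 → 1 (borrow)
  0-0-1 → 1 (borrow)
  1-1-1 → 1 (borrow)
  0-0-1 → 1 (borrow)
  0-0-1 → 1 (borrow)
  0-0-1 → 1 (borrow)
  1-0-1 → 0
  1-0 → 1
  1-0 → 1

0b11011111111101101011001111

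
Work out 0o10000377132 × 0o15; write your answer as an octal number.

Multiply each base-8 digit by 13, carrying:
  2×13 = 26 → write 2 carry 3
  3×13+3 = 42 → write 2 carry 5
  1×13+5 = 18 → write 2 carry 2
  7×13+2 = 93 → write 5 carry 11
  7×13+11 = 102 → write 6 carry 12
  3×13+12 = 51 → write 3 carry 6
  0×13+6 = 6 → write 6
  0×13 = 0 → write 0
  0×13 = 0 → write 0
  0×13 = 0 → write 0
  1×13 = 13 → write 5 carry 1
  remaining carry: 1

0o150006365222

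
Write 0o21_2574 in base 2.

0b10001010101111100

Each octal digit is 3 bits: 2=010 1=001 2=010 5=101 7=111 4=100.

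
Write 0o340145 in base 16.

0x1C065

Each octal digit is 3 bits: 3=011 4=100 0=000 1=001 4=100 5=101.
Group the bits into nibbles: 0001 1100 0000 0110 0101 → 1C065.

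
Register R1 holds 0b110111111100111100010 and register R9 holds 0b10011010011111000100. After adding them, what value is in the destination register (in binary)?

0b1001011010000110100110

Add column by column in base 2, right to left:
  0+0 = 0
  1+0 = 1
  0+1 = 1
  0+0 = 0
  0+0 = 0
  1+0 = 1
  1+1 = 0 carry 1
  1+1+1 = 1 carry 1
  1+1+1 = 1 carry 1
  0+1+1 = 0 carry 1
  0+1+1 = 0 carry 1
  1+0+1 = 0 carry 1
  1+0+1 = 0 carry 1
  1+1+1 = 1 carry 1
  1+0+1 = 0 carry 1
  1+1+1 = 1 carry 1
  1+1+1 = 1 carry 1
  1+0+1 = 0 carry 1
  0+0+1 = 1
  1+1 = 0 carry 1
  1+0+1 = 0 carry 1
  final carry 1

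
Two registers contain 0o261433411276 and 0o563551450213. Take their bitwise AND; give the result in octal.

AND each oct digit independently (no carries):
  2&5=0, 6&6=6, 1&3=1, 4&5=4, 3&5=1, 3&1=1, 4&4=4, 1&5=1, 1&0=0, 2&2=2, 7&1=1, 6&3=2

0o061411410212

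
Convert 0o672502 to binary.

Each octal digit is 3 bits: 6=110 7=111 2=010 5=101 0=000 2=010.

0b110111010101000010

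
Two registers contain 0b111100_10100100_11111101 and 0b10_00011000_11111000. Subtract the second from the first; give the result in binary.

Subtract column by column in base 2:
  1-0 → 1
  0-0 → 0
  1-0 → 1
  1-1 → 0
  1-1 → 0
  1-1 → 0
  1-1 → 0
  1-1 → 0
  0-0 → 0
  0-0 → 0
  1-0 → 1
  0-1 → 1 (borrow)
  0-1-1 → 0 (borrow)
  1-0-1 → 0
  0-0 → 0
  1-0 → 1
  0-0 → 0
  0-1 → 1 (borrow)
  1-0-1 → 0
  1-0 → 1
  1-0 → 1
  1-0 → 1

0b1110101000110000000101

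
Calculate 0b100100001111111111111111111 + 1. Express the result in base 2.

The trailing 19 digits are 1 (max in base 2), so adding 1 cascades: they roll to 0 and the next digit up increments.

0b100100010000000000000000000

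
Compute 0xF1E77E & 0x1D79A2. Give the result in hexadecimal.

0x116122

AND each hex digit independently (no carries):
  F&1=1, 1&D=1, E&7=6, 7&9=1, 7&A=2, E&2=2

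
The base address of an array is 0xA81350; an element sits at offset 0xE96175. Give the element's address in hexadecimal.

0x19174C5

Add column by column in base 16, right to left:
  0+5 = 5
  5+7 = C
  3+1 = 4
  1+6 = 7
  8+9 = 1 carry 1
  A+E+1 = 9 carry 1
  final carry 1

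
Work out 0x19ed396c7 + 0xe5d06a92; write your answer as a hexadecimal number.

Add column by column in base 16, right to left:
  7+2 = 9
  c+9 = 5 carry 1
  6+a+1 = 1 carry 1
  9+6+1 = 0 carry 1
  3+0+1 = 4
  d+d = a carry 1
  e+5+1 = 4 carry 1
  9+e+1 = 8 carry 1
  1+0+1 = 2

0x284a40159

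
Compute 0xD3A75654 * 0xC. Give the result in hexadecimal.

Multiply each base-16 digit by 12, carrying:
  4×12 = 48 → write 0 carry 3
  5×12+3 = 63 → write F carry 3
  6×12+3 = 75 → write B carry 4
  5×12+4 = 64 → write 0 carry 4
  7×12+4 = 88 → write 8 carry 5
  A×12+5 = 125 → write D carry 7
  3×12+7 = 43 → write B carry 2
  D×12+2 = 158 → write E carry 9
  remaining carry: 9

0x9EBD80BF0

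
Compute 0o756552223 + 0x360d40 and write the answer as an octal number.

0o774160723

0x360d40 = 0o15406500 in octal.
Add column by column in base 8, right to left:
  3+0 = 3
  2+0 = 2
  2+5 = 7
  2+6 = 0 carry 1
  5+0+1 = 6
  5+4 = 1 carry 1
  6+5+1 = 4 carry 1
  5+1+1 = 7
  7+0 = 7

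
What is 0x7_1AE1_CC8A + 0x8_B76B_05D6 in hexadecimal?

Add column by column in base 16, right to left:
  A+6 = 0 carry 1
  8+D+1 = 6 carry 1
  C+5+1 = 2 carry 1
  C+0+1 = D
  1+B = C
  E+6 = 4 carry 1
  A+7+1 = 2 carry 1
  1+B+1 = D
  7+8 = F

0xFD24CD260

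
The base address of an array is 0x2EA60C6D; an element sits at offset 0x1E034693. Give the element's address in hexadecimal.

Add column by column in base 16, right to left:
  D+3 = 0 carry 1
  6+9+1 = 0 carry 1
  C+6+1 = 3 carry 1
  0+4+1 = 5
  6+3 = 9
  A+0 = A
  E+E = C carry 1
  2+1+1 = 4

0x4CA95300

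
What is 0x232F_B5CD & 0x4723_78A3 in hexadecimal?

0x03233081

AND each hex digit independently (no carries):
  2&4=0, 3&7=3, 2&2=2, F&3=3, B&7=3, 5&8=0, C&A=8, D&3=1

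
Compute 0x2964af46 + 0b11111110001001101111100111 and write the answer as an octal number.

0o5527245455

0x2964af46 = 0o5131127506 in octal.
0b11111110001001101111100111 = 0o376115747 in octal.
Add column by column in base 8, right to left:
  6+7 = 5 carry 1
  0+4+1 = 5
  5+7 = 4 carry 1
  7+5+1 = 5 carry 1
  2+1+1 = 4
  1+1 = 2
  1+6 = 7
  3+7 = 2 carry 1
  1+3+1 = 5
  5+0 = 5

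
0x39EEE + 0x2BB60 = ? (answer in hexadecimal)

Add column by column in base 16, right to left:
  E+0 = E
  E+6 = 4 carry 1
  E+B+1 = A carry 1
  9+B+1 = 5 carry 1
  3+2+1 = 6

0x65A4E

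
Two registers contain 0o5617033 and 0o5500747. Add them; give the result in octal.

Add column by column in base 8, right to left:
  3+7 = 2 carry 1
  3+4+1 = 0 carry 1
  0+7+1 = 0 carry 1
  7+0+1 = 0 carry 1
  1+0+1 = 2
  6+5 = 3 carry 1
  5+5+1 = 3 carry 1
  final carry 1

0o13320002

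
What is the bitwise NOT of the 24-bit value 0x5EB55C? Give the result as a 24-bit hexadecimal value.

0xA14AA3

Each hex digit d becomes F−d:
  5→A, E→1, B→4, 5→A, 5→A, C→3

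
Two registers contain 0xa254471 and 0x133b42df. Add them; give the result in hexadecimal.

Add column by column in base 16, right to left:
  1+f = 0 carry 1
  7+d+1 = 5 carry 1
  4+2+1 = 7
  4+4 = 8
  5+b = 0 carry 1
  2+3+1 = 6
  a+3 = d
  0+1 = 1

0x1d608750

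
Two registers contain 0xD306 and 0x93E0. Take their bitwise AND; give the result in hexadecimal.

AND each hex digit independently (no carries):
  D&9=9, 3&3=3, 0&E=0, 6&0=0

0x9300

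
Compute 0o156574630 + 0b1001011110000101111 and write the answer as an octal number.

0b1001011110000101111 = 0o1136057 in octal.
Add column by column in base 8, right to left:
  0+7 = 7
  3+5 = 0 carry 1
  6+0+1 = 7
  4+6 = 2 carry 1
  7+3+1 = 3 carry 1
  5+1+1 = 7
  6+1 = 7
  5+0 = 5
  1+0 = 1

0o157732707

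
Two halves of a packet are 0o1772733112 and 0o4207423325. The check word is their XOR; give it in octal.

0o5575310237

XOR each oct digit independently (no carries):
  1^4=5, 7^2=5, 7^0=7, 2^7=5, 7^4=3, 3^2=1, 3^3=0, 1^3=2, 1^2=3, 2^5=7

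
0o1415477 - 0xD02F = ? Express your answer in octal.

0xD02F = 0o150057 in octal.
Subtract column by column in base 8:
  7-7 → 0
  7-5 → 2
  4-0 → 4
  5-0 → 5
  1-5 → 4 (borrow)
  4-1-1 → 2
  1-0 → 1

0o1245420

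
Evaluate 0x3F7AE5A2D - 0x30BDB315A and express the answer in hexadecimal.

Subtract column by column in base 16:
  D-A → 3
  2-5 → D (borrow)
  A-1-1 → 8
  5-3 → 2
  E-B → 3
  A-D → D (borrow)
  7-B-1 → B (borrow)
  F-0-1 → E
  3-3 → 0

0xEBD328D3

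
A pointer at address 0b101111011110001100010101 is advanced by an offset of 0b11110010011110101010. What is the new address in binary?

0b110011010000101010111111

Add column by column in base 2, right to left:
  1+0 = 1
  0+1 = 1
  1+0 = 1
  0+1 = 1
  1+0 = 1
  0+1 = 1
  0+0 = 0
  0+1 = 1
  1+1 = 0 carry 1
  1+1+1 = 1 carry 1
  0+1+1 = 0 carry 1
  0+0+1 = 1
  0+0 = 0
  1+1 = 0 carry 1
  1+0+1 = 0 carry 1
  1+0+1 = 0 carry 1
  1+1+1 = 1 carry 1
  0+1+1 = 0 carry 1
  1+1+1 = 1 carry 1
  1+1+1 = 1 carry 1
  1+0+1 = 0 carry 1
  1+0+1 = 0 carry 1
  0+0+1 = 1
  1+0 = 1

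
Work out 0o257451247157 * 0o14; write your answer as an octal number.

Multiply each base-8 digit by 12, carrying:
  7×12 = 84 → write 4 carry 10
  5×12+10 = 70 → write 6 carry 8
  1×12+8 = 20 → write 4 carry 2
  7×12+2 = 86 → write 6 carry 10
  4×12+10 = 58 → write 2 carry 7
  2×12+7 = 31 → write 7 carry 3
  1×12+3 = 15 → write 7 carry 1
  5×12+1 = 61 → write 5 carry 7
  4×12+7 = 55 → write 7 carry 6
  7×12+6 = 90 → write 2 carry 11
  5×12+11 = 71 → write 7 carry 8
  2×12+8 = 32 → write 0 carry 4
  remaining carry: 4

0o4072757726464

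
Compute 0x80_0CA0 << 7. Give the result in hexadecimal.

7 bits is not a whole number of base-16 digits; in binary: 100000000000110010100000 << 7 = 1000000000001100101000000000000.

0x40065000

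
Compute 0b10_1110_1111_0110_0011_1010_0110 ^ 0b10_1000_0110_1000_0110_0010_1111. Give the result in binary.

XOR bit by bit (1 where the bits differ):
  10111011110110001110100110
^ 10100001101000011000101111
= 00011010011110010110001001

0b00011010011110010110001001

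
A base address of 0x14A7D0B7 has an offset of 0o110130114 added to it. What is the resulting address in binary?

0b10101110010001000000100000011

0x14A7D0B7 = 0b10100101001111101000010110111 in binary.
0o110130114 = 0b1001000001011000001001100 in binary.
Add column by column in base 2, right to left:
  1+0 = 1
  1+0 = 1
  1+1 = 0 carry 1
  0+1+1 = 0 carry 1
  1+0+1 = 0 carry 1
  1+0+1 = 0 carry 1
  0+1+1 = 0 carry 1
  1+0+1 = 0 carry 1
  0+0+1 = 1
  0+0 = 0
  0+0 = 0
  0+0 = 0
  1+1 = 0 carry 1
  0+1+1 = 0 carry 1
  1+0+1 = 0 carry 1
  1+1+1 = 1 carry 1
  1+0+1 = 0 carry 1
  1+0+1 = 0 carry 1
  1+0+1 = 0 carry 1
  0+0+1 = 1
  0+0 = 0
  1+1 = 0 carry 1
  0+0+1 = 1
  1+0 = 1
  0+1 = 1
  0+0 = 0
  1+0 = 1
  0+0 = 0
  1+0 = 1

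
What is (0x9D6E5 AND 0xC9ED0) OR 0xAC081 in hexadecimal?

0x9D6E5 AND 0xC9ED0 = 0x896C0.
Then OR with 0xAC081.

0xAD6C1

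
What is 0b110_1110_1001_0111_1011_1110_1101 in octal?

Group the bits in threes: 110 111 010 010 111 101 111 101 101 → 672275755.

0o672275755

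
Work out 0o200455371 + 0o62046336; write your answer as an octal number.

Add column by column in base 8, right to left:
  1+6 = 7
  7+3 = 2 carry 1
  3+3+1 = 7
  5+6 = 3 carry 1
  5+4+1 = 2 carry 1
  4+0+1 = 5
  0+2 = 2
  0+6 = 6
  2+0 = 2

0o262523727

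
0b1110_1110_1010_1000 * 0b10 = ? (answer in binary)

Multiply each base-2 digit by 2, carrying:
  0×2 = 0 → write 0
  0×2 = 0 → write 0
  0×2 = 0 → write 0
  1×2 = 2 → write 0 carry 1
  0×2+1 = 1 → write 1
  1×2 = 2 → write 0 carry 1
  0×2+1 = 1 → write 1
  1×2 = 2 → write 0 carry 1
  0×2+1 = 1 → write 1
  1×2 = 2 → write 0 carry 1
  1×2+1 = 3 → write 1 carry 1
  1×2+1 = 3 → write 1 carry 1
  0×2+1 = 1 → write 1
  1×2 = 2 → write 0 carry 1
  1×2+1 = 3 → write 1 carry 1
  1×2+1 = 3 → write 1 carry 1
  remaining carry: 1

0b11101110101010000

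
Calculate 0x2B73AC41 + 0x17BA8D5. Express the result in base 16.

0x2CEF5516

Add column by column in base 16, right to left:
  1+5 = 6
  4+D = 1 carry 1
  C+8+1 = 5 carry 1
  A+A+1 = 5 carry 1
  3+B+1 = F
  7+7 = E
  B+1 = C
  2+0 = 2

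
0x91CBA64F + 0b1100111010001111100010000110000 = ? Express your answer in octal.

0x91CBA64F = 0o22162723117 in octal.
0b1100111010001111100010000110000 = 0o14721742060 in octal.
Add column by column in base 8, right to left:
  7+0 = 7
  1+6 = 7
  1+0 = 1
  3+2 = 5
  2+4 = 6
  7+7 = 6 carry 1
  2+1+1 = 4
  6+2 = 0 carry 1
  1+7+1 = 1 carry 1
  2+4+1 = 7
  2+1 = 3

0o37104665177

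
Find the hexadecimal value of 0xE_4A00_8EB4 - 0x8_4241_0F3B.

Subtract column by column in base 16:
  4-B → 9 (borrow)
  B-3-1 → 7
  E-F → F (borrow)
  8-0-1 → 7
  0-1 → F (borrow)
  0-4-1 → B (borrow)
  A-2-1 → 7
  4-4 → 0
  E-8 → 6

0x607BF7F79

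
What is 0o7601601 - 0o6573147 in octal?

0o1006432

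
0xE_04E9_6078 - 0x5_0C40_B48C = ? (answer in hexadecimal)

0x8F8A8ABEC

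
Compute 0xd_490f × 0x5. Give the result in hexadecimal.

0x426d4b

Multiply each base-16 digit by 5, carrying:
  f×5 = 75 → write b carry 4
  0×5+4 = 4 → write 4
  9×5 = 45 → write d carry 2
  4×5+2 = 22 → write 6 carry 1
  d×5+1 = 66 → write 2 carry 4
  remaining carry: 4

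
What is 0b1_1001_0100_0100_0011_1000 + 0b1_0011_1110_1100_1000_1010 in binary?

Add column by column in base 2, right to left:
  0+0 = 0
  0+1 = 1
  0+0 = 0
  1+1 = 0 carry 1
  1+0+1 = 0 carry 1
  1+0+1 = 0 carry 1
  0+0+1 = 1
  0+1 = 1
  0+0 = 0
  0+0 = 0
  1+1 = 0 carry 1
  0+1+1 = 0 carry 1
  0+0+1 = 1
  0+1 = 1
  1+1 = 0 carry 1
  0+1+1 = 0 carry 1
  1+1+1 = 1 carry 1
  0+1+1 = 0 carry 1
  0+0+1 = 1
  1+0 = 1
  1+1 = 0 carry 1
  final carry 1

0b1011010011000011000010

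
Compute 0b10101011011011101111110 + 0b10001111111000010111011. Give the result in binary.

Add column by column in base 2, right to left:
  0+1 = 1
  1+1 = 0 carry 1
  1+0+1 = 0 carry 1
  1+1+1 = 1 carry 1
  1+1+1 = 1 carry 1
  1+1+1 = 1 carry 1
  1+0+1 = 0 carry 1
  0+1+1 = 0 carry 1
  1+0+1 = 0 carry 1
  1+0+1 = 0 carry 1
  1+0+1 = 0 carry 1
  0+0+1 = 1
  1+1 = 0 carry 1
  1+1+1 = 1 carry 1
  0+1+1 = 0 carry 1
  1+1+1 = 1 carry 1
  1+1+1 = 1 carry 1
  0+1+1 = 0 carry 1
  1+1+1 = 1 carry 1
  0+0+1 = 1
  1+0 = 1
  0+0 = 0
  1+1 = 0 carry 1
  final carry 1

0b100111011010100000111001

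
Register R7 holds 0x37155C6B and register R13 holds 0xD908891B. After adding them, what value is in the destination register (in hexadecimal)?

0x1101DE586

Add column by column in base 16, right to left:
  B+B = 6 carry 1
  6+1+1 = 8
  C+9 = 5 carry 1
  5+8+1 = E
  5+8 = D
  1+0 = 1
  7+9 = 0 carry 1
  3+D+1 = 1 carry 1
  final carry 1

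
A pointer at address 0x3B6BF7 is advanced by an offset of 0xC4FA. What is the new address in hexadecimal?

0x3C30F1

Add column by column in base 16, right to left:
  7+A = 1 carry 1
  F+F+1 = F carry 1
  B+4+1 = 0 carry 1
  6+C+1 = 3 carry 1
  B+0+1 = C
  3+0 = 3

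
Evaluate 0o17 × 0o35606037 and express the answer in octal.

0o676332721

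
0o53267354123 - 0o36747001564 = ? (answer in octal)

0o14320352337

Subtract column by column in base 8:
  3-4 → 7 (borrow)
  2-6-1 → 3 (borrow)
  1-5-1 → 3 (borrow)
  4-1-1 → 2
  5-0 → 5
  3-0 → 3
  7-7 → 0
  6-4 → 2
  2-7 → 3 (borrow)
  3-6-1 → 4 (borrow)
  5-3-1 → 1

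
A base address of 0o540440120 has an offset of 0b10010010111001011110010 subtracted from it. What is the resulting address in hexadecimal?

0x538CD5E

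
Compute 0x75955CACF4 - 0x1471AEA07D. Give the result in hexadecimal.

Subtract column by column in base 16:
  4-D → 7 (borrow)
  F-7-1 → 7
  C-0 → C
  A-A → 0
  C-E → E (borrow)
  5-A-1 → A (borrow)
  5-1-1 → 3
  9-7 → 2
  5-4 → 1
  7-1 → 6

0x6123AE0C77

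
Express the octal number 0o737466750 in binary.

Each octal digit is 3 bits: 7=111 3=011 7=111 4=100 6=110 6=110 7=111 5=101 0=000.

0b111011111100110110111101000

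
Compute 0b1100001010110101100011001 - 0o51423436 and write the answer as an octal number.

0o67641773

0b1100001010110101100011001 = 0o141265431 in octal.
Subtract column by column in base 8:
  1-6 → 3 (borrow)
  3-3-1 → 7 (borrow)
  4-4-1 → 7 (borrow)
  5-3-1 → 1
  6-2 → 4
  2-4 → 6 (borrow)
  1-1-1 → 7 (borrow)
  4-5-1 → 6 (borrow)
  1-0-1 → 0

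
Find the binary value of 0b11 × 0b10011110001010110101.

0b111011010100000011111

Multiply each base-2 digit by 3, carrying:
  1×3 = 3 → write 1 carry 1
  0×3+1 = 1 → write 1
  1×3 = 3 → write 1 carry 1
  0×3+1 = 1 → write 1
  1×3 = 3 → write 1 carry 1
  1×3+1 = 4 → write 0 carry 2
  0×3+2 = 2 → write 0 carry 1
  1×3+1 = 4 → write 0 carry 2
  0×3+2 = 2 → write 0 carry 1
  1×3+1 = 4 → write 0 carry 2
  0×3+2 = 2 → write 0 carry 1
  0×3+1 = 1 → write 1
  0×3 = 0 → write 0
  1×3 = 3 → write 1 carry 1
  1×3+1 = 4 → write 0 carry 2
  1×3+2 = 5 → write 1 carry 2
  1×3+2 = 5 → write 1 carry 2
  0×3+2 = 2 → write 0 carry 1
  0×3+1 = 1 → write 1
  1×3 = 3 → write 1 carry 1
  remaining carry: 1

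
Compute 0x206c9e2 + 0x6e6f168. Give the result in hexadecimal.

Add column by column in base 16, right to left:
  2+8 = a
  e+6 = 4 carry 1
  9+1+1 = b
  c+f = b carry 1
  6+6+1 = d
  0+e = e
  2+6 = 8

0x8edbb4a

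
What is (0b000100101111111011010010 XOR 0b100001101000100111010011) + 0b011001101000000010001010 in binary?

0b111110101111011110001011

First 0b000100101111111011010010 XOR 0b100001101000100111010011 = 0b100101000111011100000001.
Add column by column in base 2, right to left:
  1+0 = 1
  0+1 = 1
  0+0 = 0
  0+1 = 1
  0+0 = 0
  0+0 = 0
  0+0 = 0
  0+1 = 1
  1+0 = 1
  1+0 = 1
  1+0 = 1
  0+0 = 0
  1+0 = 1
  1+0 = 1
  1+0 = 1
  0+1 = 1
  0+0 = 0
  0+1 = 1
  1+1 = 0 carry 1
  0+0+1 = 1
  1+0 = 1
  0+1 = 1
  0+1 = 1
  1+0 = 1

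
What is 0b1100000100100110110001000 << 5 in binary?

0b110000010010011011000100000000

Left shift by 5: append 5 zero bits.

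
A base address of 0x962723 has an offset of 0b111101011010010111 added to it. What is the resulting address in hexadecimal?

0x99fdba

0b111101011010010111 = 0x3d697 in hexadecimal.
Add column by column in base 16, right to left:
  3+7 = a
  2+9 = b
  7+6 = d
  2+d = f
  6+3 = 9
  9+0 = 9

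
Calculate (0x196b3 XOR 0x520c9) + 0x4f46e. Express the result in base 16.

First 0x196b3 XOR 0x520c9 = 0x4b67a.
Add column by column in base 16, right to left:
  a+e = 8 carry 1
  7+6+1 = e
  6+4 = a
  b+f = a carry 1
  4+4+1 = 9

0x9aae8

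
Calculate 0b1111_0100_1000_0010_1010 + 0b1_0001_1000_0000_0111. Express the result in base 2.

0b100000110000000110001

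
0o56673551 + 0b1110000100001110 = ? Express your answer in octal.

0b1110000100001110 = 0o160416 in octal.
Add column by column in base 8, right to left:
  1+6 = 7
  5+1 = 6
  5+4 = 1 carry 1
  3+0+1 = 4
  7+6 = 5 carry 1
  6+1+1 = 0 carry 1
  6+0+1 = 7
  5+0 = 5

0o57054167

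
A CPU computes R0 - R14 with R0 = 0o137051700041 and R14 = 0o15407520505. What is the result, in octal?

Subtract column by column in base 8:
  1-5 → 4 (borrow)
  4-0-1 → 3
  0-5 → 3 (borrow)
  0-0-1 → 7 (borrow)
  0-2-1 → 5 (borrow)
  7-5-1 → 1
  1-7 → 2 (borrow)
  5-0-1 → 4
  0-4 → 4 (borrow)
  7-5-1 → 1
  3-1 → 2
  1-0 → 1

0o121442157334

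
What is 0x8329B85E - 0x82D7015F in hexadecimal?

0x52B6FF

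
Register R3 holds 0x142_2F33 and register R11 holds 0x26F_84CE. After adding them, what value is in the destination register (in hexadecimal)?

Add column by column in base 16, right to left:
  3+E = 1 carry 1
  3+C+1 = 0 carry 1
  F+4+1 = 4 carry 1
  2+8+1 = B
  2+F = 1 carry 1
  4+6+1 = B
  1+2 = 3

0x3B1B401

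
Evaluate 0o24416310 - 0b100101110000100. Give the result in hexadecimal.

0o24416310 = 0x521CC8 in hexadecimal.
0b100101110000100 = 0x4B84 in hexadecimal.
Subtract column by column in base 16:
  8-4 → 4
  C-8 → 4
  C-B → 1
  1-4 → D (borrow)
  2-0-1 → 1
  5-0 → 5

0x51D144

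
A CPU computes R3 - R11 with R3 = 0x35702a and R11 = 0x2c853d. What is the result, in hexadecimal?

0x8eaed

Subtract column by column in base 16:
  a-d → d (borrow)
  2-3-1 → e (borrow)
  0-5-1 → a (borrow)
  7-8-1 → e (borrow)
  5-c-1 → 8 (borrow)
  3-2-1 → 0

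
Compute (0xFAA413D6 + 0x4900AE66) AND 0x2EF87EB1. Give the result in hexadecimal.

Add column by column in base 16, right to left:
  6+6 = C
  D+6 = 3 carry 1
  3+E+1 = 2 carry 1
  1+A+1 = C
  4+0 = 4
  A+0 = A
  A+9 = 3 carry 1
  F+4+1 = 4 carry 1
  final carry 1
Sum = 0x143A4C23C; now AND with 0x2EF87EB1:
  1&0=0, 4&2=0, 3&E=2, A&F=A, 4&8=0, C&7=4, 2&E=2, 3&B=3, C&1=0

0x2A04230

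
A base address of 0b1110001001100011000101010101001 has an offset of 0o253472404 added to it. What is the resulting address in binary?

0b1110011110111111111111110101101

0o253472404 = 0b10101011100111010100000100 in binary.
Add column by column in base 2, right to left:
  1+0 = 1
  0+0 = 0
  0+1 = 1
  1+0 = 1
  0+0 = 0
  1+0 = 1
  0+0 = 0
  1+0 = 1
  0+1 = 1
  1+0 = 1
  0+1 = 1
  1+0 = 1
  0+1 = 1
  0+1 = 1
  0+1 = 1
  1+0 = 1
  1+0 = 1
  0+1 = 1
  0+1 = 1
  0+1 = 1
  1+0 = 1
  1+1 = 0 carry 1
  0+0+1 = 1
  0+1 = 1
  1+0 = 1
  0+1 = 1
  0+0 = 0
  0+0 = 0
  1+0 = 1
  1+0 = 1
  1+0 = 1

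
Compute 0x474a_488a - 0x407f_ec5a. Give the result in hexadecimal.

Subtract column by column in base 16:
  a-a → 0
  8-5 → 3
  8-c → c (borrow)
  4-e-1 → 5 (borrow)
  a-f-1 → a (borrow)
  4-7-1 → c (borrow)
  7-0-1 → 6
  4-4 → 0

0x6ca5c30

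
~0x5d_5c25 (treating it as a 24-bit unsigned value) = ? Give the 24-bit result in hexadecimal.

0xa2a3da

Each hex digit d becomes f−d:
  5→a, d→2, 5→a, c→3, 2→d, 5→a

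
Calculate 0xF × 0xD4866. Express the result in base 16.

Multiply each base-16 digit by 15, carrying:
  6×15 = 90 → write A carry 5
  6×15+5 = 95 → write F carry 5
  8×15+5 = 125 → write D carry 7
  4×15+7 = 67 → write 3 carry 4
  D×15+4 = 199 → write 7 carry 12
  remaining carry: C

0xC73DFA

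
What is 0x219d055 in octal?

0o206350125

Expand each hex digit to 4 bits: 2=0010 1=0001 9=1001 d=1101 0=0000 5=0101 5=0101.
Group the bits in threes: 010 000 110 011 101 000 001 010 101 → 206350125.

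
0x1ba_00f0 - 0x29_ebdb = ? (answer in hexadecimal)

Subtract column by column in base 16:
  0-b → 5 (borrow)
  f-d-1 → 1
  0-b → 5 (borrow)
  0-e-1 → 1 (borrow)
  a-9-1 → 0
  b-2 → 9
  1-0 → 1

0x1901515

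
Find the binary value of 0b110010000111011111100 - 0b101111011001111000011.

Subtract column by column in base 2:
  0-1 → 1 (borrow)
  0-1-1 → 0 (borrow)
  1-0-1 → 0
  1-0 → 1
  1-0 → 1
  1-0 → 1
  1-1 → 0
  1-1 → 0
  0-1 → 1 (borrow)
  1-1-1 → 1 (borrow)
  1-0-1 → 0
  1-0 → 1
  0-1 → 1 (borrow)
  0-1-1 → 0 (borrow)
  0-0-1 → 1 (borrow)
  0-1-1 → 0 (borrow)
  1-1-1 → 1 (borrow)
  0-1-1 → 0 (borrow)
  0-1-1 → 0 (borrow)
  1-0-1 → 0
  1-1 → 0

0b10101101100111001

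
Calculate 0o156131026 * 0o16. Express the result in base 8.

0o3006336464

Multiply each base-8 digit by 14, carrying:
  6×14 = 84 → write 4 carry 10
  2×14+10 = 38 → write 6 carry 4
  0×14+4 = 4 → write 4
  1×14 = 14 → write 6 carry 1
  3×14+1 = 43 → write 3 carry 5
  1×14+5 = 19 → write 3 carry 2
  6×14+2 = 86 → write 6 carry 10
  5×14+10 = 80 → write 0 carry 10
  1×14+10 = 24 → write 0 carry 3
  remaining carry: 3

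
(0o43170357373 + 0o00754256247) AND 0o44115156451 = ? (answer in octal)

Add column by column in base 8, right to left:
  3+7 = 2 carry 1
  7+4+1 = 4 carry 1
  3+2+1 = 6
  7+6 = 5 carry 1
  5+5+1 = 3 carry 1
  3+2+1 = 6
  0+4 = 4
  7+5 = 4 carry 1
  1+7+1 = 1 carry 1
  3+0+1 = 4
  4+0 = 4
Sum = 0o44144635642; now AND with 0o44115156451:
  4&4=4, 4&4=4, 1&1=1, 4&1=0, 4&5=4, 6&1=0, 3&5=1, 5&6=4, 6&4=4, 4&5=4, 2&1=0

0o44104014440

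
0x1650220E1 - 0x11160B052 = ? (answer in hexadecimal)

Subtract column by column in base 16:
  1-2 → F (borrow)
  E-5-1 → 8
  0-0 → 0
  2-B → 7 (borrow)
  2-0-1 → 1
  0-6 → A (borrow)
  5-1-1 → 3
  6-1 → 5
  1-1 → 0

0x53A1708F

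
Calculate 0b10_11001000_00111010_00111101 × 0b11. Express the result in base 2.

Multiply each base-2 digit by 3, carrying:
  1×3 = 3 → write 1 carry 1
  0×3+1 = 1 → write 1
  1×3 = 3 → write 1 carry 1
  1×3+1 = 4 → write 0 carry 2
  1×3+2 = 5 → write 1 carry 2
  1×3+2 = 5 → write 1 carry 2
  0×3+2 = 2 → write 0 carry 1
  0×3+1 = 1 → write 1
  0×3 = 0 → write 0
  1×3 = 3 → write 1 carry 1
  0×3+1 = 1 → write 1
  1×3 = 3 → write 1 carry 1
  1×3+1 = 4 → write 0 carry 2
  1×3+2 = 5 → write 1 carry 2
  0×3+2 = 2 → write 0 carry 1
  0×3+1 = 1 → write 1
  0×3 = 0 → write 0
  0×3 = 0 → write 0
  0×3 = 0 → write 0
  1×3 = 3 → write 1 carry 1
  0×3+1 = 1 → write 1
  0×3 = 0 → write 0
  1×3 = 3 → write 1 carry 1
  1×3+1 = 4 → write 0 carry 2
  0×3+2 = 2 → write 0 carry 1
  1×3+1 = 4 → write 0 carry 2
  remaining carry: 10

0b1000010110001010111010110111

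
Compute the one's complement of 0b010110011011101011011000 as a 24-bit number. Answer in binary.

Invert each bit: 010110011011101011011000 → 101001100100010100100111.

0b101001100100010100100111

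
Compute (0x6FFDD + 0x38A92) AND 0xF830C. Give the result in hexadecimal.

Add column by column in base 16, right to left:
  D+2 = F
  D+9 = 6 carry 1
  F+A+1 = A carry 1
  F+8+1 = 8 carry 1
  6+3+1 = A
Sum = 0xA8A6F; now AND with 0xF830C:
  A&F=A, 8&8=8, A&3=2, 6&0=0, F&C=C

0xA820C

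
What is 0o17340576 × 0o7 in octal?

0o154045162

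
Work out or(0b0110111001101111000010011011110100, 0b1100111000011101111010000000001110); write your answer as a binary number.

0b1110111001111111111010011011111110

OR bit by bit (1 where either bit is 1):
  0110111001101111000010011011110100
| 1100111000011101111010000000001110
= 1110111001111111111010011011111110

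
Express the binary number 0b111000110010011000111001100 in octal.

0o706230714

Group the bits in threes: 111 000 110 010 011 000 111 001 100 → 706230714.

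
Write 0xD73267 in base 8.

0o65631147

Expand each hex digit to 4 bits: D=1101 7=0111 3=0011 2=0010 6=0110 7=0111.
Group the bits in threes: 110 101 110 011 001 001 100 111 → 65631147.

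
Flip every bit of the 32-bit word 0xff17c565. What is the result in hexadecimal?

0x00e83a9a

Each hex digit d becomes f−d:
  f→0, f→0, 1→e, 7→8, c→3, 5→a, 6→9, 5→a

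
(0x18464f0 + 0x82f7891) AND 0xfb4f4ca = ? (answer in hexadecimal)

0x9b0d480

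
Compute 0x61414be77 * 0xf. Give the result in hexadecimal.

0x5b2d3728f9

Multiply each base-16 digit by 15, carrying:
  7×15 = 105 → write 9 carry 6
  7×15+6 = 111 → write f carry 6
  e×15+6 = 216 → write 8 carry 13
  b×15+13 = 178 → write 2 carry 11
  4×15+11 = 71 → write 7 carry 4
  1×15+4 = 19 → write 3 carry 1
  4×15+1 = 61 → write d carry 3
  1×15+3 = 18 → write 2 carry 1
  6×15+1 = 91 → write b carry 5
  remaining carry: 5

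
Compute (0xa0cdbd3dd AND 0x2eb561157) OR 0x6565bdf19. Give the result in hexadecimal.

0x65e5bdf5d

0xa0cdbd3dd AND 0x2eb561157 = 0x208521155.
Then OR with 0x6565bdf19.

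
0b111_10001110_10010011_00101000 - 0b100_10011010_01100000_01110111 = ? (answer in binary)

0b10111101000011001010110001

Subtract column by column in base 2:
  0-1 → 1 (borrow)
  0-1-1 → 0 (borrow)
  0-1-1 → 0 (borrow)
  1-0-1 → 0
  0-1 → 1 (borrow)
  1-1-1 → 1 (borrow)
  0-1-1 → 0 (borrow)
  0-0-1 → 1 (borrow)
  1-0-1 → 0
  1-0 → 1
  0-0 → 0
  0-0 → 0
  1-0 → 1
  0-1 → 1 (borrow)
  0-1-1 → 0 (borrow)
  1-0-1 → 0
  0-0 → 0
  1-1 → 0
  1-0 → 1
  1-1 → 0
  0-1 → 1 (borrow)
  0-0-1 → 1 (borrow)
  0-0-1 → 1 (borrow)
  1-1-1 → 1 (borrow)
  1-0-1 → 0
  1-0 → 1
  1-1 → 0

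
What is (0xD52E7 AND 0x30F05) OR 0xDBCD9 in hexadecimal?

0xDBEDD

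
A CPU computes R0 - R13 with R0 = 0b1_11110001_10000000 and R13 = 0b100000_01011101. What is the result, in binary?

0b11101000100100011

Subtract column by column in base 2:
  0-1 → 1 (borrow)
  0-0-1 → 1 (borrow)
  0-1-1 → 0 (borrow)
  0-1-1 → 0 (borrow)
  0-1-1 → 0 (borrow)
  0-0-1 → 1 (borrow)
  0-1-1 → 0 (borrow)
  1-0-1 → 0
  1-0 → 1
  0-0 → 0
  0-0 → 0
  0-0 → 0
  1-0 → 1
  1-1 → 0
  1-0 → 1
  1-0 → 1
  1-0 → 1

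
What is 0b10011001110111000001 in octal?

Group the bits in threes: 010 011 001 110 111 000 001 → 2316701.

0o2316701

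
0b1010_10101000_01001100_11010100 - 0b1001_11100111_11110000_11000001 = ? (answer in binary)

0b110000000101110000010011

Subtract column by column in base 2:
  0-1 → 1 (borrow)
  0-0-1 → 1 (borrow)
  1-0-1 → 0
  0-0 → 0
  1-0 → 1
  0-0 → 0
  1-1 → 0
  1-1 → 0
  0-0 → 0
  0-0 → 0
  1-0 → 1
  1-0 → 1
  0-1 → 1 (borrow)
  0-1-1 → 0 (borrow)
  1-1-1 → 1 (borrow)
  0-1-1 → 0 (borrow)
  0-1-1 → 0 (borrow)
  0-1-1 → 0 (borrow)
  0-1-1 → 0 (borrow)
  1-0-1 → 0
  0-0 → 0
  1-1 → 0
  0-1 → 1 (borrow)
  1-1-1 → 1 (borrow)
  0-1-1 → 0 (borrow)
  1-0-1 → 0
  0-0 → 0
  1-1 → 0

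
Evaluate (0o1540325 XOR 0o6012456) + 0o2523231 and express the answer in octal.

0o12276224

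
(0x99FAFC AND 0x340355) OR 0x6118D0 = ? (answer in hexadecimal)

0x711AD4

0x99FAFC AND 0x340355 = 0x100254.
Then OR with 0x6118D0.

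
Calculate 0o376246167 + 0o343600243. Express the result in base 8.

0o742046432

Add column by column in base 8, right to left:
  7+3 = 2 carry 1
  6+4+1 = 3 carry 1
  1+2+1 = 4
  6+0 = 6
  4+0 = 4
  2+6 = 0 carry 1
  6+3+1 = 2 carry 1
  7+4+1 = 4 carry 1
  3+3+1 = 7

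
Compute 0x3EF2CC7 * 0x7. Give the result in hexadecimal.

0x1B8A3971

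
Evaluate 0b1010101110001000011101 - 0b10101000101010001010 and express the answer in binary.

0b1000000101011110010011

Subtract column by column in base 2:
  1-0 → 1
  0-1 → 1 (borrow)
  1-0-1 → 0
  1-1 → 0
  1-0 → 1
  0-0 → 0
  0-0 → 0
  0-1 → 1 (borrow)
  0-0-1 → 1 (borrow)
  1-1-1 → 1 (borrow)
  0-0-1 → 1 (borrow)
  0-1-1 → 0 (borrow)
  0-0-1 → 1 (borrow)
  1-0-1 → 0
  1-0 → 1
  1-1 → 0
  0-0 → 0
  1-1 → 0
  0-0 → 0
  1-1 → 0
  0-0 → 0
  1-0 → 1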